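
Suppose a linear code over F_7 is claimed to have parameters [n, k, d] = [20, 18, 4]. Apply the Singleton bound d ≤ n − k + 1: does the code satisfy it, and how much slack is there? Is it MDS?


Singleton RHS = n − k + 1 = 3, slack = -1, bound violated (no such code; not MDS).

Singleton bound: d ≤ n − k + 1.
Here n = 20, k = 18, so n − k + 1 = 3.
Given d = 4, check d ≤ 3: NO.
Slack = (n − k + 1) − d = -1.
The slack is negative: d = 4 exceeds n − k + 1 = 3 by 1, so the Singleton bound is violated and no linear [20, 18, 4]_7 code can exist. In particular it is not MDS (MDS requires d = n − k + 1 exactly).
Description: the claimed parameters are [20, 18, 4]_7; such a code would be impossible (violates the Singleton bound).


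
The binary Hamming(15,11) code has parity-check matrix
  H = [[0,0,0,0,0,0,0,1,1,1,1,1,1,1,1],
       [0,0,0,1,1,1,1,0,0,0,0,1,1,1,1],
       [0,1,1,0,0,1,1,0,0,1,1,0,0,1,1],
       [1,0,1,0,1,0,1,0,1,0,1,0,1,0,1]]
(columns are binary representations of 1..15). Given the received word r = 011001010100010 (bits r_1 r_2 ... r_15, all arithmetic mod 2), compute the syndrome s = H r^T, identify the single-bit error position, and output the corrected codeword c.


s = (1, 0, 1, 1)^T, error position = 11, corrected codeword c = 011001010110010

Compute s = H r^T mod 2 one row at a time:
  s_1 = 1 + 0 + 1 + 0 + 0 + 0 + 1 + 0 = 3 ≡ 1 (mod 2).
  s_2 = 0 + 0 + 1 + 0 + 0 + 0 + 1 + 0 = 2 ≡ 0 (mod 2).
  s_3 = 1 + 1 + 1 + 0 + 1 + 0 + 1 + 0 = 5 ≡ 1 (mod 2).
  s_4 = 0 + 1 + 0 + 0 + 0 + 0 + 0 + 0 = 1 ≡ 1 (mod 2).
s = (1, 0, 1, 1)^T — this equals column 11 of H (binary 1011), so error is at position 11.
Correct: flip bit 11 of r = 011001010100010 to get c = 011001010110010.


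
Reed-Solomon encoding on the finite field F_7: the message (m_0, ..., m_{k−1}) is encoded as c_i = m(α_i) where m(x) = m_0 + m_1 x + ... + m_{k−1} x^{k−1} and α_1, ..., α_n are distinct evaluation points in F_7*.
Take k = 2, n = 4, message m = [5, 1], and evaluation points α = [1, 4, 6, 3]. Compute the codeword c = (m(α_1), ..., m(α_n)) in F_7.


c = [6, 2, 4, 1]

Message polynomial: m(x) = 5 + 1·x (mod 7).
For each evaluation point α_i, compute m(α_i) mod 7:
  α_1 = 1: Horner steps 1 → 6, so m(1) = 6.
  α_2 = 4: Horner steps 1 → 2, so m(4) = 2.
  α_3 = 6: Horner steps 1 → 4, so m(6) = 4.
  α_4 = 3: Horner steps 1 → 1, so m(3) = 1.
Codeword c = [6, 2, 4, 1] ∈ F_7^4.


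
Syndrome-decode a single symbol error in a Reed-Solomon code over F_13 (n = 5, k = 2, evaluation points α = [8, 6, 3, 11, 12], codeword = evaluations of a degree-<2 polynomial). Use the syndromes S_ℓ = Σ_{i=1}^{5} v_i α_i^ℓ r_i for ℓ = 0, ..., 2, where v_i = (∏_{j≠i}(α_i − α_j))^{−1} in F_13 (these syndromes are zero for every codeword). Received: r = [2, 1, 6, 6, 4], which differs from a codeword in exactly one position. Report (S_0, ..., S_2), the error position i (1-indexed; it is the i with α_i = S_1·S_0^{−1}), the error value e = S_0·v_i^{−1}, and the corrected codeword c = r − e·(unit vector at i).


S = (10, 6, 1), error at position 4, error magnitude e = 9, c = [2, 1, 6, 10, 4].

Step 1: column multipliers v_i = (∏_{j≠i}(α_i − α_j))^{−1} mod 13.
  i = 1 (α = 8): (8−6)(8−3)(8−11)(8−12) = 2·5·(−3)·(−4) = 120 ≡ 3, so v_1 = 3^{−1} = 9 (mod 13).
  i = 2 (α = 6): (6−8)(6−3)(6−11)(6−12) = (−2)·3·(−5)·(−6) = −180 ≡ 2, so v_2 = 2^{−1} = 7 (mod 13).
  i = 3 (α = 3): (3−8)(3−6)(3−11)(3−12) = (−5)·(−3)·(−8)·(−9) = 1080 ≡ 1, so v_3 = 1^{−1} = 1 (mod 13).
  i = 4 (α = 11): (11−8)(11−6)(11−3)(11−12) = 3·5·8·(−1) = −120 ≡ 10, so v_4 = 10^{−1} = 4 (mod 13).
  i = 5 (α = 12): (12−8)(12−6)(12−3)(12−11) = 4·6·9·1 = 216 ≡ 8, so v_5 = 8^{−1} = 5 (mod 13).
  v = [9, 7, 1, 4, 5].
Step 2: syndromes of r = [2, 1, 6, 6, 4] (all sums mod 13).
  S_0 = Σ v_i r_i = 9·2 + 7·1 + 1·6 + 4·6 + 5·4 = 75 ≡ 10.
  S_1 = Σ v_i α_i r_i = 9·8·2 + 7·6·1 + 1·3·6 + 4·11·6 + 5·12·4 = 708 ≡ 6.
  α_i^2 mod 13 = [12, 10, 9, 4, 1].
  S_2 = Σ v_i α_i^2 r_i = 9·12·2 + 7·10·1 + 1·9·6 + 4·4·6 + 5·1·4 = 456 ≡ 1.
  S = (10, 6, 1) ≠ 0, so r is not a codeword (an error is present).
Step 3: locate the error. For a single error e at position i, S_ℓ = v_i·e·α_i^ℓ, so α_err = S_1/S_0.
  S_0^{−1} = 10^{−1} = 4 (mod 13), so α_err = 6·4 = 24 ≡ 11 = α_4. Error position i = 4.
  Consistency check: S_2/S_1 = 1·11 = 11 ≡ 11 = α_err ✓ (single-error assumption holds).
Step 4: error magnitude e = S_0/v_4 = S_0·∏_{j≠4}(α_4 − α_j) = 10·10 = 100 ≡ 9 (mod 13).
Step 5: correct position 4: c_4 = r_4 − e = 6 − 9 ≡ 10 (mod 13). Hence c = [2, 1, 6, 10, 4].
  Check: interpolating c through the α_i gives m(x) = 11 + 7·x (degree < 2) with m(α_i) = c_i for every i, so c is indeed a codeword.


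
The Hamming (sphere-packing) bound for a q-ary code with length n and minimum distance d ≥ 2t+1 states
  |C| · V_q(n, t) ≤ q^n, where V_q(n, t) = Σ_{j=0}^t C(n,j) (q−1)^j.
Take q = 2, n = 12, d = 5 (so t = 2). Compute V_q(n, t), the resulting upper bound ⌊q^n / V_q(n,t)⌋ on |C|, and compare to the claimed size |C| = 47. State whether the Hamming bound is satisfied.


V_q(n, t) = 79, q^n = 4096, Hamming bound = 51, |C| = 47 ≤ bound (satisfied).

Step 1: Compute V_q(n, t) = Σ_{j=0}^2 C(n, j) (q−1)^j.
  j = 0: C(12,0)·(1)^0 = 1·1 = 1.
  j = 1: C(12,1)·(1)^1 = 12·1 = 12.
  j = 2: C(12,2)·(1)^2 = 66·1 = 66.
  V_q(n, t) = 1 + 12 + 66 = 79.
Step 2: q^n = 2^12 = 4096.
Step 3: Hamming bound ⌊q^n / V_q(n,t)⌋ = ⌊4096/79⌋ = 51.
Step 4: Compare |C| = 47 to 51: satisfied.
The claimed |C| lies below the Hamming bound.


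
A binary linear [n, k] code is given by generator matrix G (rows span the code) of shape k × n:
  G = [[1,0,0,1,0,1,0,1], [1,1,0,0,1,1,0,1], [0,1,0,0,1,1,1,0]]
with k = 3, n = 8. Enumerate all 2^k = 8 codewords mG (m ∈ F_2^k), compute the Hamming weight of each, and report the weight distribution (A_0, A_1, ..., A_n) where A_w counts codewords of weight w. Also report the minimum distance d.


Weight distribution: A_0 = 1, A_3 = 3, A_4 = 2, A_5 = 1, A_6 = 1. Minimum distance d = 3.

Enumerate all 2^3 = 8 messages m ∈ F_2^3.
For each, compute codeword c = mG in F_2^8, then tally its weight.
  m = 000 → c = 00000000, weight = 0.
  m = 100 → c = 10010101, weight = 4.
  m = 010 → c = 11001101, weight = 5.
  m = 110 → c = 01011000, weight = 3.
  m = 001 → c = 01001110, weight = 4.
  m = 101 → c = 11011011, weight = 6.
  m = 011 → c = 10000011, weight = 3.
  m = 111 → c = 00010110, weight = 3.
Tally weights:
  weight 0: 1 codewords.
  weight 3: 3 codewords.
  weight 4: 2 codewords.
  weight 5: 1 codewords.
  weight 6: 1 codewords.
Minimum distance d = smallest w > 0 with A_w > 0 = 3.
Sanity: Σ A_w = 8 = 2^3 = 8 ✓.


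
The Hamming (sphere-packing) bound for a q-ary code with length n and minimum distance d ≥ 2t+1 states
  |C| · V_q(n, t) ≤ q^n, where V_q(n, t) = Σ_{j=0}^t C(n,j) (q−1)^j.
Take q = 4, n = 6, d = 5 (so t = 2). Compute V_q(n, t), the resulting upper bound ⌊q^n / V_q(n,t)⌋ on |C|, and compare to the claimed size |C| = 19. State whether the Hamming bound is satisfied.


V_q(n, t) = 154, q^n = 4096, Hamming bound = 26, |C| = 19 ≤ bound (satisfied).

Step 1: Compute V_q(n, t) = Σ_{j=0}^2 C(n, j) (q−1)^j.
  j = 0: C(6,0)·(3)^0 = 1·1 = 1.
  j = 1: C(6,1)·(3)^1 = 6·3 = 18.
  j = 2: C(6,2)·(3)^2 = 15·9 = 135.
  V_q(n, t) = 1 + 18 + 135 = 154.
Step 2: q^n = 4^6 = 4096.
Step 3: Hamming bound ⌊q^n / V_q(n,t)⌋ = ⌊4096/154⌋ = 26.
Step 4: Compare |C| = 19 to 26: satisfied.
The claimed |C| lies below the Hamming bound.


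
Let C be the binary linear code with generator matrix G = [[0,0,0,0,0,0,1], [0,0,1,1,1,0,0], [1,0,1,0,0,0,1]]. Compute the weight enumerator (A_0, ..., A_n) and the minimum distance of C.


Weight distribution: A_0 = 1, A_1 = 1, A_2 = 1, A_3 = 3, A_4 = 2. Minimum distance d = 1.

Enumerate all 2^3 = 8 messages m ∈ F_2^3.
For each, compute codeword c = mG in F_2^7, then tally its weight.
  m = 000 → c = 0000000, weight = 0.
  m = 100 → c = 0000001, weight = 1.
  m = 010 → c = 0011100, weight = 3.
  m = 110 → c = 0011101, weight = 4.
  m = 001 → c = 1010001, weight = 3.
  m = 101 → c = 1010000, weight = 2.
  m = 011 → c = 1001101, weight = 4.
  m = 111 → c = 1001100, weight = 3.
Tally weights:
  weight 0: 1 codewords.
  weight 1: 1 codewords.
  weight 2: 1 codewords.
  weight 3: 3 codewords.
  weight 4: 2 codewords.
Minimum distance d = smallest w > 0 with A_w > 0 = 1.
Sanity: Σ A_w = 8 = 2^3 = 8 ✓.


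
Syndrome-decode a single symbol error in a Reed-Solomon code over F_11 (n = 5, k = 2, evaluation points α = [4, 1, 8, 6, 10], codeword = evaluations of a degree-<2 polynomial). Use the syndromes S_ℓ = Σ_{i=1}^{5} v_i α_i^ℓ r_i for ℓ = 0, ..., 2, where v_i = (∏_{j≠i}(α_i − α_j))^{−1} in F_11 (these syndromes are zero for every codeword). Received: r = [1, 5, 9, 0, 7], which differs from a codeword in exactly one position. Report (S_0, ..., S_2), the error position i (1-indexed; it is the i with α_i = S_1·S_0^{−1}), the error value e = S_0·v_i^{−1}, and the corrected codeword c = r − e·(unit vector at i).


S = (1, 4, 5), error at position 1, error magnitude e = 10, c = [2, 5, 9, 0, 7].

Step 1: column multipliers v_i = (∏_{j≠i}(α_i − α_j))^{−1} mod 11.
  i = 1 (α = 4): (4−1)(4−8)(4−6)(4−10) = 3·(−4)·(−2)·(−6) = −144 ≡ 10, so v_1 = 10^{−1} = 10 (mod 11).
  i = 2 (α = 1): (1−4)(1−8)(1−6)(1−10) = (−3)·(−7)·(−5)·(−9) = 945 ≡ 10, so v_2 = 10^{−1} = 10 (mod 11).
  i = 3 (α = 8): (8−4)(8−1)(8−6)(8−10) = 4·7·2·(−2) = −112 ≡ 9, so v_3 = 9^{−1} = 5 (mod 11).
  i = 4 (α = 6): (6−4)(6−1)(6−8)(6−10) = 2·5·(−2)·(−4) = 80 ≡ 3, so v_4 = 3^{−1} = 4 (mod 11).
  i = 5 (α = 10): (10−4)(10−1)(10−8)(10−6) = 6·9·2·4 = 432 ≡ 3, so v_5 = 3^{−1} = 4 (mod 11).
  v = [10, 10, 5, 4, 4].
Step 2: syndromes of r = [1, 5, 9, 0, 7] (all sums mod 11).
  S_0 = Σ v_i r_i = 10·1 + 10·5 + 5·9 + 4·0 + 4·7 = 133 ≡ 1.
  S_1 = Σ v_i α_i r_i = 10·4·1 + 10·1·5 + 5·8·9 + 4·6·0 + 4·10·7 = 730 ≡ 4.
  α_i^2 mod 11 = [5, 1, 9, 3, 1].
  S_2 = Σ v_i α_i^2 r_i = 10·5·1 + 10·1·5 + 5·9·9 + 4·3·0 + 4·1·7 = 533 ≡ 5.
  S = (1, 4, 5) ≠ 0, so r is not a codeword (an error is present).
Step 3: locate the error. For a single error e at position i, S_ℓ = v_i·e·α_i^ℓ, so α_err = S_1/S_0.
  S_0^{−1} = 1^{−1} = 1 (mod 11), so α_err = 4·1 = 4 ≡ 4 = α_1. Error position i = 1.
  Consistency check: S_2/S_1 = 5·3 = 15 ≡ 4 = α_err ✓ (single-error assumption holds).
Step 4: error magnitude e = S_0/v_1 = S_0·∏_{j≠1}(α_1 − α_j) = 1·10 = 10 ≡ 10 (mod 11).
Step 5: correct position 1: c_1 = r_1 − e = 1 − 10 ≡ 2 (mod 11). Hence c = [2, 5, 9, 0, 7].
  Check: interpolating c through the α_i gives m(x) = 6 + 10·x (degree < 2) with m(α_i) = c_i for every i, so c is indeed a codeword.


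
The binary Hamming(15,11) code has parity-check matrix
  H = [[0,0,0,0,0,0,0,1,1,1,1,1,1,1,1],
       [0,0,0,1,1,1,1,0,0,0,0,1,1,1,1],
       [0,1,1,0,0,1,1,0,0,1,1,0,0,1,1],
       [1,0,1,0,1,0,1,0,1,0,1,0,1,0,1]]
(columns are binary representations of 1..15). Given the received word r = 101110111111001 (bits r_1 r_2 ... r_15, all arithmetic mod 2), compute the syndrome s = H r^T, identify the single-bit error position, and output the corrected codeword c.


s = (0, 1, 1, 1)^T, error position = 7, corrected codeword c = 101110011111001

Compute s = H r^T mod 2 one row at a time:
  s_1 = 1 + 1 + 1 + 1 + 1 + 0 + 0 + 1 = 6 ≡ 0 (mod 2).
  s_2 = 1 + 1 + 0 + 1 + 1 + 0 + 0 + 1 = 5 ≡ 1 (mod 2).
  s_3 = 0 + 1 + 0 + 1 + 1 + 1 + 0 + 1 = 5 ≡ 1 (mod 2).
  s_4 = 1 + 1 + 1 + 1 + 1 + 1 + 0 + 1 = 7 ≡ 1 (mod 2).
s = (0, 1, 1, 1)^T — this equals column 7 of H (binary 0111), so error is at position 7.
Correct: flip bit 7 of r = 101110111111001 to get c = 101110011111001.


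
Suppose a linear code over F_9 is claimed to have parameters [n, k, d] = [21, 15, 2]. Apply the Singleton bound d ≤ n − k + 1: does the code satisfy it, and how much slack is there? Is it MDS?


Singleton RHS = n − k + 1 = 7, slack = 5, bound satisfied, not MDS.

Singleton bound: d ≤ n − k + 1.
Here n = 21, k = 15, so n − k + 1 = 7.
Given d = 2, check d ≤ 7: YES.
Slack = (n − k + 1) − d = 5.
The code is NOT MDS (slack = 5 > 0).
Description: the claimed parameters are [21, 15, 2]_9; such a code would be non-MDS.


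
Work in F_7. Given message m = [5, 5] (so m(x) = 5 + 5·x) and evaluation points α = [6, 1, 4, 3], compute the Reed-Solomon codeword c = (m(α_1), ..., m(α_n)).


c = [0, 3, 4, 6]

Message polynomial: m(x) = 5 + 5·x (mod 7).
For each evaluation point α_i, compute m(α_i) mod 7:
  α_1 = 6: Horner steps 5 → 0, so m(6) = 0.
  α_2 = 1: Horner steps 5 → 3, so m(1) = 3.
  α_3 = 4: Horner steps 5 → 4, so m(4) = 4.
  α_4 = 3: Horner steps 5 → 6, so m(3) = 6.
Codeword c = [0, 3, 4, 6] ∈ F_7^4.


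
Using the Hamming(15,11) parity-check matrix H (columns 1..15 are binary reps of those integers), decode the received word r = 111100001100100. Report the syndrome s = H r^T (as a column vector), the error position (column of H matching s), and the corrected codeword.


s = (1, 0, 1, 0)^T, error position = 10, corrected codeword c = 111100001000100

Compute s = H r^T mod 2 one row at a time:
  s_1 = 0 + 1 + 1 + 0 + 0 + 1 + 0 + 0 = 3 ≡ 1 (mod 2).
  s_2 = 1 + 0 + 0 + 0 + 0 + 1 + 0 + 0 = 2 ≡ 0 (mod 2).
  s_3 = 1 + 1 + 0 + 0 + 1 + 0 + 0 + 0 = 3 ≡ 1 (mod 2).
  s_4 = 1 + 1 + 0 + 0 + 1 + 0 + 1 + 0 = 4 ≡ 0 (mod 2).
s = (1, 0, 1, 0)^T — this equals column 10 of H (binary 1010), so error is at position 10.
Correct: flip bit 10 of r = 111100001100100 to get c = 111100001000100.


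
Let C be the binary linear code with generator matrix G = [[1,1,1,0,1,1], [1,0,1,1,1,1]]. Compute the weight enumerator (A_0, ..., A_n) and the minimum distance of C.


Weight distribution: A_0 = 1, A_2 = 1, A_5 = 2. Minimum distance d = 2.

Enumerate all 2^2 = 4 messages m ∈ F_2^2.
For each, compute codeword c = mG in F_2^6, then tally its weight.
  m = 00 → c = 000000, weight = 0.
  m = 10 → c = 111011, weight = 5.
  m = 01 → c = 101111, weight = 5.
  m = 11 → c = 010100, weight = 2.
Tally weights:
  weight 0: 1 codewords.
  weight 2: 1 codewords.
  weight 5: 2 codewords.
Minimum distance d = smallest w > 0 with A_w > 0 = 2.
Sanity: Σ A_w = 4 = 2^2 = 4 ✓.


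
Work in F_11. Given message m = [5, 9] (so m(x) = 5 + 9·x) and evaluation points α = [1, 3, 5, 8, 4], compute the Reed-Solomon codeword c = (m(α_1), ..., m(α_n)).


c = [3, 10, 6, 0, 8]

Message polynomial: m(x) = 5 + 9·x (mod 11).
For each evaluation point α_i, compute m(α_i) mod 11:
  α_1 = 1: Horner steps 9 → 3, so m(1) = 3.
  α_2 = 3: Horner steps 9 → 10, so m(3) = 10.
  α_3 = 5: Horner steps 9 → 6, so m(5) = 6.
  α_4 = 8: Horner steps 9 → 0, so m(8) = 0.
  α_5 = 4: Horner steps 9 → 8, so m(4) = 8.
Codeword c = [3, 10, 6, 0, 8] ∈ F_11^5.


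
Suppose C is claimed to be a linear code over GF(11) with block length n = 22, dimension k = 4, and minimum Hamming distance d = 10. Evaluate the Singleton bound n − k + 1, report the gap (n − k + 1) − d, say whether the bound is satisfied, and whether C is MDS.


Singleton RHS = n − k + 1 = 19, slack = 9, bound satisfied, not MDS.

Singleton bound: d ≤ n − k + 1.
Here n = 22, k = 4, so n − k + 1 = 19.
Given d = 10, check d ≤ 19: YES.
Slack = (n − k + 1) − d = 9.
The code is NOT MDS (slack = 9 > 0).
Description: the claimed parameters are [22, 4, 10]_11; such a code would be non-MDS.


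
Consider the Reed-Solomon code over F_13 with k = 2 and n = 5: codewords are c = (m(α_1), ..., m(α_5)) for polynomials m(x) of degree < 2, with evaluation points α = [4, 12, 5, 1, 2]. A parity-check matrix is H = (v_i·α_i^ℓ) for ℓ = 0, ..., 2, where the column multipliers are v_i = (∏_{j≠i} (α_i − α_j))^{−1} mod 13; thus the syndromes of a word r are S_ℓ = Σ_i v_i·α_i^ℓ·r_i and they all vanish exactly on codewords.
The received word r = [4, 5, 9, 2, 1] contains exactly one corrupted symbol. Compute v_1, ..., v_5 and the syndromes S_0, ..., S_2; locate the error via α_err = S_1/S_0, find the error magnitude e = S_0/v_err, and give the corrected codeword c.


S = (4, 8, 3), error at position 5, error magnitude e = 7, c = [4, 5, 9, 2, 7].

Step 1: column multipliers v_i = (∏_{j≠i}(α_i − α_j))^{−1} mod 13.
  i = 1 (α = 4): (4−12)(4−5)(4−1)(4−2) = (−8)·(−1)·3·2 = 48 ≡ 9, so v_1 = 9^{−1} = 3 (mod 13).
  i = 2 (α = 12): (12−4)(12−5)(12−1)(12−2) = 8·7·11·10 = 6160 ≡ 11, so v_2 = 11^{−1} = 6 (mod 13).
  i = 3 (α = 5): (5−4)(5−12)(5−1)(5−2) = 1·(−7)·4·3 = −84 ≡ 7, so v_3 = 7^{−1} = 2 (mod 13).
  i = 4 (α = 1): (1−4)(1−12)(1−5)(1−2) = (−3)·(−11)·(−4)·(−1) = 132 ≡ 2, so v_4 = 2^{−1} = 7 (mod 13).
  i = 5 (α = 2): (2−4)(2−12)(2−5)(2−1) = (−2)·(−10)·(−3)·1 = −60 ≡ 5, so v_5 = 5^{−1} = 8 (mod 13).
  v = [3, 6, 2, 7, 8].
Step 2: syndromes of r = [4, 5, 9, 2, 1] (all sums mod 13).
  S_0 = Σ v_i r_i = 3·4 + 6·5 + 2·9 + 7·2 + 8·1 = 82 ≡ 4.
  S_1 = Σ v_i α_i r_i = 3·4·4 + 6·12·5 + 2·5·9 + 7·1·2 + 8·2·1 = 528 ≡ 8.
  α_i^2 mod 13 = [3, 1, 12, 1, 4].
  S_2 = Σ v_i α_i^2 r_i = 3·3·4 + 6·1·5 + 2·12·9 + 7·1·2 + 8·4·1 = 328 ≡ 3.
  S = (4, 8, 3) ≠ 0, so r is not a codeword (an error is present).
Step 3: locate the error. For a single error e at position i, S_ℓ = v_i·e·α_i^ℓ, so α_err = S_1/S_0.
  S_0^{−1} = 4^{−1} = 10 (mod 13), so α_err = 8·10 = 80 ≡ 2 = α_5. Error position i = 5.
  Consistency check: S_2/S_1 = 3·5 = 15 ≡ 2 = α_err ✓ (single-error assumption holds).
Step 4: error magnitude e = S_0/v_5 = S_0·∏_{j≠5}(α_5 − α_j) = 4·5 = 20 ≡ 7 (mod 13).
Step 5: correct position 5: c_5 = r_5 − e = 1 − 7 ≡ 7 (mod 13). Hence c = [4, 5, 9, 2, 7].
  Check: interpolating c through the α_i gives m(x) = 10 + 5·x (degree < 2) with m(α_i) = c_i for every i, so c is indeed a codeword.


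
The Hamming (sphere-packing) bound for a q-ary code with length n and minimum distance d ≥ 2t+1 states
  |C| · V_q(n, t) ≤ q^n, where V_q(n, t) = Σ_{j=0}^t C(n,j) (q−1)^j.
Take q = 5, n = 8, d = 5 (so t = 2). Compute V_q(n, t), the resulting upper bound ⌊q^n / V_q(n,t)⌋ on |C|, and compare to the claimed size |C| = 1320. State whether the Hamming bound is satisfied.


V_q(n, t) = 481, q^n = 390625, Hamming bound = 812, |C| = 1320 > bound (violated).

Step 1: Compute V_q(n, t) = Σ_{j=0}^2 C(n, j) (q−1)^j.
  j = 0: C(8,0)·(4)^0 = 1·1 = 1.
  j = 1: C(8,1)·(4)^1 = 8·4 = 32.
  j = 2: C(8,2)·(4)^2 = 28·16 = 448.
  V_q(n, t) = 1 + 32 + 448 = 481.
Step 2: q^n = 5^8 = 390625.
Step 3: Hamming bound ⌊q^n / V_q(n,t)⌋ = ⌊390625/481⌋ = 812.
Step 4: Compare |C| = 1320 to 812: violated.
The claimed |C| lies above the Hamming bound, so no 5-ary code of length 8 with d ≥ 5 can have 1320 codewords.


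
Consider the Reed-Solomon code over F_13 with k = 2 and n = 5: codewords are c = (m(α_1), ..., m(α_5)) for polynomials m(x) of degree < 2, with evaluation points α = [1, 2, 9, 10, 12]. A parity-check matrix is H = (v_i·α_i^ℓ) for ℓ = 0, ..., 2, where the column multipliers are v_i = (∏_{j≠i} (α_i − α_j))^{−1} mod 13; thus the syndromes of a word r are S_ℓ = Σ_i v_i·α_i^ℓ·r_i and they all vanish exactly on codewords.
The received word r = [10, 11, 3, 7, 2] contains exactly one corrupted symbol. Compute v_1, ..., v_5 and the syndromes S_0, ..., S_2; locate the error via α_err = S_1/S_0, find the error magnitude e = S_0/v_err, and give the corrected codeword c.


S = (3, 6, 12), error at position 2, error magnitude e = 10, c = [10, 1, 3, 7, 2].

Step 1: column multipliers v_i = (∏_{j≠i}(α_i − α_j))^{−1} mod 13.
  i = 1 (α = 1): (1−2)(1−9)(1−10)(1−12) = (−1)·(−8)·(−9)·(−11) = 792 ≡ 12, so v_1 = 12^{−1} = 12 (mod 13).
  i = 2 (α = 2): (2−1)(2−9)(2−10)(2−12) = 1·(−7)·(−8)·(−10) = −560 ≡ 12, so v_2 = 12^{−1} = 12 (mod 13).
  i = 3 (α = 9): (9−1)(9−2)(9−10)(9−12) = 8·7·(−1)·(−3) = 168 ≡ 12, so v_3 = 12^{−1} = 12 (mod 13).
  i = 4 (α = 10): (10−1)(10−2)(10−9)(10−12) = 9·8·1·(−2) = −144 ≡ 12, so v_4 = 12^{−1} = 12 (mod 13).
  i = 5 (α = 12): (12−1)(12−2)(12−9)(12−10) = 11·10·3·2 = 660 ≡ 10, so v_5 = 10^{−1} = 4 (mod 13).
  v = [12, 12, 12, 12, 4].
Step 2: syndromes of r = [10, 11, 3, 7, 2] (all sums mod 13).
  S_0 = Σ v_i r_i = 12·10 + 12·11 + 12·3 + 12·7 + 4·2 = 380 ≡ 3.
  S_1 = Σ v_i α_i r_i = 12·1·10 + 12·2·11 + 12·9·3 + 12·10·7 + 4·12·2 = 1644 ≡ 6.
  α_i^2 mod 13 = [1, 4, 3, 9, 1].
  S_2 = Σ v_i α_i^2 r_i = 12·1·10 + 12·4·11 + 12·3·3 + 12·9·7 + 4·1·2 = 1520 ≡ 12.
  S = (3, 6, 12) ≠ 0, so r is not a codeword (an error is present).
Step 3: locate the error. For a single error e at position i, S_ℓ = v_i·e·α_i^ℓ, so α_err = S_1/S_0.
  S_0^{−1} = 3^{−1} = 9 (mod 13), so α_err = 6·9 = 54 ≡ 2 = α_2. Error position i = 2.
  Consistency check: S_2/S_1 = 12·11 = 132 ≡ 2 = α_err ✓ (single-error assumption holds).
Step 4: error magnitude e = S_0/v_2 = S_0·∏_{j≠2}(α_2 − α_j) = 3·12 = 36 ≡ 10 (mod 13).
Step 5: correct position 2: c_2 = r_2 − e = 11 − 10 ≡ 1 (mod 13). Hence c = [10, 1, 3, 7, 2].
  Check: interpolating c through the α_i gives m(x) = 6 + 4·x (degree < 2) with m(α_i) = c_i for every i, so c is indeed a codeword.


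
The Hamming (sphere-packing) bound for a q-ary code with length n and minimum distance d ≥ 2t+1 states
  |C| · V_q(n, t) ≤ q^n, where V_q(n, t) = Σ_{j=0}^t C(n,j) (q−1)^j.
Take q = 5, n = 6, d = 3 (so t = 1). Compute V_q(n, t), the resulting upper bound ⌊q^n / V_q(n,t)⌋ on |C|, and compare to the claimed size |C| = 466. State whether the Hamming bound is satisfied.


V_q(n, t) = 25, q^n = 15625, Hamming bound = 625, |C| = 466 ≤ bound (satisfied).

Step 1: Compute V_q(n, t) = Σ_{j=0}^1 C(n, j) (q−1)^j.
  j = 0: C(6,0)·(4)^0 = 1·1 = 1.
  j = 1: C(6,1)·(4)^1 = 6·4 = 24.
  V_q(n, t) = 1 + 24 = 25.
Step 2: q^n = 5^6 = 15625.
Step 3: Hamming bound ⌊q^n / V_q(n,t)⌋ = ⌊15625/25⌋ = 625.
Step 4: Compare |C| = 466 to 625: satisfied.
The claimed |C| lies below the Hamming bound.


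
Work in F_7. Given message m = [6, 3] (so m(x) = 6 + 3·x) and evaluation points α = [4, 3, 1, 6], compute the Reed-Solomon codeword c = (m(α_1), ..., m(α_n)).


c = [4, 1, 2, 3]

Message polynomial: m(x) = 6 + 3·x (mod 7).
For each evaluation point α_i, compute m(α_i) mod 7:
  α_1 = 4: Horner steps 3 → 4, so m(4) = 4.
  α_2 = 3: Horner steps 3 → 1, so m(3) = 1.
  α_3 = 1: Horner steps 3 → 2, so m(1) = 2.
  α_4 = 6: Horner steps 3 → 3, so m(6) = 3.
Codeword c = [4, 1, 2, 3] ∈ F_7^4.


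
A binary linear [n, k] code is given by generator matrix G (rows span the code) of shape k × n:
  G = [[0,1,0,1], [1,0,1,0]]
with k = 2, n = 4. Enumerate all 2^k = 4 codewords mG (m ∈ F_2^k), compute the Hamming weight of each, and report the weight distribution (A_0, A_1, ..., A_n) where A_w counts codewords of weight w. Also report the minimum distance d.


Weight distribution: A_0 = 1, A_2 = 2, A_4 = 1. Minimum distance d = 2.

Enumerate all 2^2 = 4 messages m ∈ F_2^2.
For each, compute codeword c = mG in F_2^4, then tally its weight.
  m = 00 → c = 0000, weight = 0.
  m = 10 → c = 0101, weight = 2.
  m = 01 → c = 1010, weight = 2.
  m = 11 → c = 1111, weight = 4.
Tally weights:
  weight 0: 1 codewords.
  weight 2: 2 codewords.
  weight 4: 1 codewords.
Minimum distance d = smallest w > 0 with A_w > 0 = 2.
Sanity: Σ A_w = 4 = 2^2 = 4 ✓.


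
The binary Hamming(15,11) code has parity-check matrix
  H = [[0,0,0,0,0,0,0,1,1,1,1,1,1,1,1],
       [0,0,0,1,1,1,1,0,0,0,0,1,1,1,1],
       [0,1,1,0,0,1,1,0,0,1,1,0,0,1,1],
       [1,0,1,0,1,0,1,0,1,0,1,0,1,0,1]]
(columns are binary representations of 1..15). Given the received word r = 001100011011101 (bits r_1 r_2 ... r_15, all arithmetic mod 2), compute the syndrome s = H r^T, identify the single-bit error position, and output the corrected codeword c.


s = (0, 0, 1, 1)^T, error position = 3, corrected codeword c = 000100011011101

Compute s = H r^T mod 2 one row at a time:
  s_1 = 1 + 1 + 0 + 1 + 1 + 1 + 0 + 1 = 6 ≡ 0 (mod 2).
  s_2 = 1 + 0 + 0 + 0 + 1 + 1 + 0 + 1 = 4 ≡ 0 (mod 2).
  s_3 = 0 + 1 + 0 + 0 + 0 + 1 + 0 + 1 = 3 ≡ 1 (mod 2).
  s_4 = 0 + 1 + 0 + 0 + 1 + 1 + 1 + 1 = 5 ≡ 1 (mod 2).
s = (0, 0, 1, 1)^T — this equals column 3 of H (binary 0011), so error is at position 3.
Correct: flip bit 3 of r = 001100011011101 to get c = 000100011011101.


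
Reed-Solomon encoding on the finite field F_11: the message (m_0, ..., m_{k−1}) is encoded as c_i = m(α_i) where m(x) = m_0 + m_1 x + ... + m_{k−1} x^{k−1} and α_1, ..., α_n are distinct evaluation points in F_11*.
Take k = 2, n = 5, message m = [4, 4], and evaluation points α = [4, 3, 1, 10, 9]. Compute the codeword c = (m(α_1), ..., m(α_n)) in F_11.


c = [9, 5, 8, 0, 7]

Message polynomial: m(x) = 4 + 4·x (mod 11).
For each evaluation point α_i, compute m(α_i) mod 11:
  α_1 = 4: Horner steps 4 → 9, so m(4) = 9.
  α_2 = 3: Horner steps 4 → 5, so m(3) = 5.
  α_3 = 1: Horner steps 4 → 8, so m(1) = 8.
  α_4 = 10: Horner steps 4 → 0, so m(10) = 0.
  α_5 = 9: Horner steps 4 → 7, so m(9) = 7.
Codeword c = [9, 5, 8, 0, 7] ∈ F_11^5.


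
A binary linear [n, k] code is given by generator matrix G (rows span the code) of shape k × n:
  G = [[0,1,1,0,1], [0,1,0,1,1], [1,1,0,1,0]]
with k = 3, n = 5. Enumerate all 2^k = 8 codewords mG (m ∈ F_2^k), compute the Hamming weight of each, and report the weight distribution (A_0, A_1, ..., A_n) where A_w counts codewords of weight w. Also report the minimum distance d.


Weight distribution: A_0 = 1, A_2 = 2, A_3 = 4, A_4 = 1. Minimum distance d = 2.

Enumerate all 2^3 = 8 messages m ∈ F_2^3.
For each, compute codeword c = mG in F_2^5, then tally its weight.
  m = 000 → c = 00000, weight = 0.
  m = 100 → c = 01101, weight = 3.
  m = 010 → c = 01011, weight = 3.
  m = 110 → c = 00110, weight = 2.
  m = 001 → c = 11010, weight = 3.
  m = 101 → c = 10111, weight = 4.
  m = 011 → c = 10001, weight = 2.
  m = 111 → c = 11100, weight = 3.
Tally weights:
  weight 0: 1 codewords.
  weight 2: 2 codewords.
  weight 3: 4 codewords.
  weight 4: 1 codewords.
Minimum distance d = smallest w > 0 with A_w > 0 = 2.
Sanity: Σ A_w = 8 = 2^3 = 8 ✓.


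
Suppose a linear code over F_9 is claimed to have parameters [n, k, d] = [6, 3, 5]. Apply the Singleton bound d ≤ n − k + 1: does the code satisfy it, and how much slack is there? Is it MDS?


Singleton RHS = n − k + 1 = 4, slack = -1, bound violated (no such code; not MDS).

Singleton bound: d ≤ n − k + 1.
Here n = 6, k = 3, so n − k + 1 = 4.
Given d = 5, check d ≤ 4: NO.
Slack = (n − k + 1) − d = -1.
The slack is negative: d = 5 exceeds n − k + 1 = 4 by 1, so the Singleton bound is violated and no linear [6, 3, 5]_9 code can exist. In particular it is not MDS (MDS requires d = n − k + 1 exactly).
Description: the claimed parameters are [6, 3, 5]_9; such a code would be impossible (violates the Singleton bound).


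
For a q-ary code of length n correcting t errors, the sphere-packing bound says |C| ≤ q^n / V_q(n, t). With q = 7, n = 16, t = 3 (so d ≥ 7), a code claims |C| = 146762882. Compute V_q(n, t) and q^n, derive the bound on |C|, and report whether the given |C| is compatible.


V_q(n, t) = 125377, q^n = 33232930569601, Hamming bound = 265064011, |C| = 146762882 ≤ bound (satisfied).

Step 1: Compute V_q(n, t) = Σ_{j=0}^3 C(n, j) (q−1)^j.
  j = 0: C(16,0)·(6)^0 = 1·1 = 1.
  j = 1: C(16,1)·(6)^1 = 16·6 = 96.
  j = 2: C(16,2)·(6)^2 = 120·36 = 4320.
  j = 3: C(16,3)·(6)^3 = 560·216 = 120960.
  V_q(n, t) = 1 + 96 + 4320 + 120960 = 125377.
Step 2: q^n = 7^16 = 33232930569601.
Step 3: Hamming bound ⌊q^n / V_q(n,t)⌋ = ⌊33232930569601/125377⌋ = 265064011.
Step 4: Compare |C| = 146762882 to 265064011: satisfied.
The claimed |C| lies below the Hamming bound.


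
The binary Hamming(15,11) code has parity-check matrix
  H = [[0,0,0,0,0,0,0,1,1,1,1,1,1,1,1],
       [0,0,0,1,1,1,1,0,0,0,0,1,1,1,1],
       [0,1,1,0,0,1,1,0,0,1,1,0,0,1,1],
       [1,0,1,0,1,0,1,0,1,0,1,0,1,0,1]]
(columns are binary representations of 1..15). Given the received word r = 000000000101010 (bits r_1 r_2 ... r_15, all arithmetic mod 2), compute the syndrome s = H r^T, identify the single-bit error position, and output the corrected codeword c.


s = (1, 0, 0, 0)^T, error position = 8, corrected codeword c = 000000010101010

Compute s = H r^T mod 2 one row at a time:
  s_1 = 0 + 0 + 1 + 0 + 1 + 0 + 1 + 0 = 3 ≡ 1 (mod 2).
  s_2 = 0 + 0 + 0 + 0 + 1 + 0 + 1 + 0 = 2 ≡ 0 (mod 2).
  s_3 = 0 + 0 + 0 + 0 + 1 + 0 + 1 + 0 = 2 ≡ 0 (mod 2).
  s_4 = 0 + 0 + 0 + 0 + 0 + 0 + 0 + 0 = 0 ≡ 0 (mod 2).
s = (1, 0, 0, 0)^T — this equals column 8 of H (binary 1000), so error is at position 8.
Correct: flip bit 8 of r = 000000000101010 to get c = 000000010101010.


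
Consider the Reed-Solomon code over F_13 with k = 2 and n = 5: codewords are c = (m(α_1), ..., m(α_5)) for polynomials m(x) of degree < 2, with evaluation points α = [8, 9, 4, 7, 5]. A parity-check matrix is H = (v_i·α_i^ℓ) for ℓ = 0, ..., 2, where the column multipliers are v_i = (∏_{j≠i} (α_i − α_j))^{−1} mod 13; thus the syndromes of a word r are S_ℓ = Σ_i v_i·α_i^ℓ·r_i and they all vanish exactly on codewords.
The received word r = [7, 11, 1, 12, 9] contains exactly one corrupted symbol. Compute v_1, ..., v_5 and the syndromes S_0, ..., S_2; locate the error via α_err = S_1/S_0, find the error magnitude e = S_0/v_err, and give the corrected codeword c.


S = (9, 3, 1), error at position 2, error magnitude e = 9, c = [7, 2, 1, 12, 9].

Step 1: column multipliers v_i = (∏_{j≠i}(α_i − α_j))^{−1} mod 13.
  i = 1 (α = 8): (8−9)(8−4)(8−7)(8−5) = (−1)·4·1·3 = −12 ≡ 1, so v_1 = 1^{−1} = 1 (mod 13).
  i = 2 (α = 9): (9−8)(9−4)(9−7)(9−5) = 1·5·2·4 = 40 ≡ 1, so v_2 = 1^{−1} = 1 (mod 13).
  i = 3 (α = 4): (4−8)(4−9)(4−7)(4−5) = (−4)·(−5)·(−3)·(−1) = 60 ≡ 8, so v_3 = 8^{−1} = 5 (mod 13).
  i = 4 (α = 7): (7−8)(7−9)(7−4)(7−5) = (−1)·(−2)·3·2 = 12 ≡ 12, so v_4 = 12^{−1} = 12 (mod 13).
  i = 5 (α = 5): (5−8)(5−9)(5−4)(5−7) = (−3)·(−4)·1·(−2) = −24 ≡ 2, so v_5 = 2^{−1} = 7 (mod 13).
  v = [1, 1, 5, 12, 7].
Step 2: syndromes of r = [7, 11, 1, 12, 9] (all sums mod 13).
  S_0 = Σ v_i r_i = 1·7 + 1·11 + 5·1 + 12·12 + 7·9 = 230 ≡ 9.
  S_1 = Σ v_i α_i r_i = 1·8·7 + 1·9·11 + 5·4·1 + 12·7·12 + 7·5·9 = 1498 ≡ 3.
  α_i^2 mod 13 = [12, 3, 3, 10, 12].
  S_2 = Σ v_i α_i^2 r_i = 1·12·7 + 1·3·11 + 5·3·1 + 12·10·12 + 7·12·9 = 2328 ≡ 1.
  S = (9, 3, 1) ≠ 0, so r is not a codeword (an error is present).
Step 3: locate the error. For a single error e at position i, S_ℓ = v_i·e·α_i^ℓ, so α_err = S_1/S_0.
  S_0^{−1} = 9^{−1} = 3 (mod 13), so α_err = 3·3 = 9 ≡ 9 = α_2. Error position i = 2.
  Consistency check: S_2/S_1 = 1·9 = 9 ≡ 9 = α_err ✓ (single-error assumption holds).
Step 4: error magnitude e = S_0/v_2 = S_0·∏_{j≠2}(α_2 − α_j) = 9·1 = 9 ≡ 9 (mod 13).
Step 5: correct position 2: c_2 = r_2 − e = 11 − 9 ≡ 2 (mod 13). Hence c = [7, 2, 1, 12, 9].
  Check: interpolating c through the α_i gives m(x) = 8 + 8·x (degree < 2) with m(α_i) = c_i for every i, so c is indeed a codeword.


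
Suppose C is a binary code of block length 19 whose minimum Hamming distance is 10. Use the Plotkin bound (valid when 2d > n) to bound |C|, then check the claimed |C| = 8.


Plotkin bound M ≤ 20; given |C| = 8 ≤ bound (satisfied).

Check applicability: 2d = 20, n = 19.
2d − n = 1 > 0, so Plotkin applies.
Compute d/(2d−n) = 10/1 ≈ 10.0000.
⌊d/(2d−n)⌋ = 10.
Plotkin bound: M ≤ 2·10 = 20.
Given |C| = 8, check: satisfied.
This |C| is below the Plotkin bound.


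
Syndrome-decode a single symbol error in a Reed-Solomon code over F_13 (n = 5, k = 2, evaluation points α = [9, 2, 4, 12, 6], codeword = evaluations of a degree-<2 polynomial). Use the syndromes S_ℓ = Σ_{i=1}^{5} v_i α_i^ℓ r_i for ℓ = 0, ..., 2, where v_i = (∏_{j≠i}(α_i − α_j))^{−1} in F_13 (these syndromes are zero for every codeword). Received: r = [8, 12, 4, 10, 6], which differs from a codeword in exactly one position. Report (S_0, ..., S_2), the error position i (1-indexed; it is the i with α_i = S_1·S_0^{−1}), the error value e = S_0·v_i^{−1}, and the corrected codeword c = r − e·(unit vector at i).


S = (11, 5, 7), error at position 3, error magnitude e = 8, c = [8, 12, 9, 10, 6].

Step 1: column multipliers v_i = (∏_{j≠i}(α_i − α_j))^{−1} mod 13.
  i = 1 (α = 9): (9−2)(9−4)(9−12)(9−6) = 7·5·(−3)·3 = −315 ≡ 10, so v_1 = 10^{−1} = 4 (mod 13).
  i = 2 (α = 2): (2−9)(2−4)(2−12)(2−6) = (−7)·(−2)·(−10)·(−4) = 560 ≡ 1, so v_2 = 1^{−1} = 1 (mod 13).
  i = 3 (α = 4): (4−9)(4−2)(4−12)(4−6) = (−5)·2·(−8)·(−2) = −160 ≡ 9, so v_3 = 9^{−1} = 3 (mod 13).
  i = 4 (α = 12): (12−9)(12−2)(12−4)(12−6) = 3·10·8·6 = 1440 ≡ 10, so v_4 = 10^{−1} = 4 (mod 13).
  i = 5 (α = 6): (6−9)(6−2)(6−4)(6−12) = (−3)·4·2·(−6) = 144 ≡ 1, so v_5 = 1^{−1} = 1 (mod 13).
  v = [4, 1, 3, 4, 1].
Step 2: syndromes of r = [8, 12, 4, 10, 6] (all sums mod 13).
  S_0 = Σ v_i r_i = 4·8 + 1·12 + 3·4 + 4·10 + 1·6 = 102 ≡ 11.
  S_1 = Σ v_i α_i r_i = 4·9·8 + 1·2·12 + 3·4·4 + 4·12·10 + 1·6·6 = 876 ≡ 5.
  α_i^2 mod 13 = [3, 4, 3, 1, 10].
  S_2 = Σ v_i α_i^2 r_i = 4·3·8 + 1·4·12 + 3·3·4 + 4·1·10 + 1·10·6 = 280 ≡ 7.
  S = (11, 5, 7) ≠ 0, so r is not a codeword (an error is present).
Step 3: locate the error. For a single error e at position i, S_ℓ = v_i·e·α_i^ℓ, so α_err = S_1/S_0.
  S_0^{−1} = 11^{−1} = 6 (mod 13), so α_err = 5·6 = 30 ≡ 4 = α_3. Error position i = 3.
  Consistency check: S_2/S_1 = 7·8 = 56 ≡ 4 = α_err ✓ (single-error assumption holds).
Step 4: error magnitude e = S_0/v_3 = S_0·∏_{j≠3}(α_3 − α_j) = 11·9 = 99 ≡ 8 (mod 13).
Step 5: correct position 3: c_3 = r_3 − e = 4 − 8 ≡ 9 (mod 13). Hence c = [8, 12, 9, 10, 6].
  Check: interpolating c through the α_i gives m(x) = 2 + 5·x (degree < 2) with m(α_i) = c_i for every i, so c is indeed a codeword.


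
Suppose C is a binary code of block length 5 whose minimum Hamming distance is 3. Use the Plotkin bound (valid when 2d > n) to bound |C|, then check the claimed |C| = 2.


Plotkin bound M ≤ 6; given |C| = 2 ≤ bound (satisfied).

Check applicability: 2d = 6, n = 5.
2d − n = 1 > 0, so Plotkin applies.
Compute d/(2d−n) = 3/1 ≈ 3.0000.
⌊d/(2d−n)⌋ = 3.
Plotkin bound: M ≤ 2·3 = 6.
Given |C| = 2, check: satisfied.
This |C| is below the Plotkin bound.


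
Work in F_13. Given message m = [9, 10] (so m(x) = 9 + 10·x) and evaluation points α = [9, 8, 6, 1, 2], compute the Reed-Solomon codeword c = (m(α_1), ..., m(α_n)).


c = [8, 11, 4, 6, 3]

Message polynomial: m(x) = 9 + 10·x (mod 13).
For each evaluation point α_i, compute m(α_i) mod 13:
  α_1 = 9: Horner steps 10 → 8, so m(9) = 8.
  α_2 = 8: Horner steps 10 → 11, so m(8) = 11.
  α_3 = 6: Horner steps 10 → 4, so m(6) = 4.
  α_4 = 1: Horner steps 10 → 6, so m(1) = 6.
  α_5 = 2: Horner steps 10 → 3, so m(2) = 3.
Codeword c = [8, 11, 4, 6, 3] ∈ F_13^5.


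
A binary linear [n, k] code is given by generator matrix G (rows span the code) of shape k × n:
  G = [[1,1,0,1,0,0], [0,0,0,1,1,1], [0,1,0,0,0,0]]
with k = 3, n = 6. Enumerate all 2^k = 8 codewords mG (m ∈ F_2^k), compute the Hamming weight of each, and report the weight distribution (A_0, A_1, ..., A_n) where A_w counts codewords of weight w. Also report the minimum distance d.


Weight distribution: A_0 = 1, A_1 = 1, A_2 = 1, A_3 = 3, A_4 = 2. Minimum distance d = 1.

Enumerate all 2^3 = 8 messages m ∈ F_2^3.
For each, compute codeword c = mG in F_2^6, then tally its weight.
  m = 000 → c = 000000, weight = 0.
  m = 100 → c = 110100, weight = 3.
  m = 010 → c = 000111, weight = 3.
  m = 110 → c = 110011, weight = 4.
  m = 001 → c = 010000, weight = 1.
  m = 101 → c = 100100, weight = 2.
  m = 011 → c = 010111, weight = 4.
  m = 111 → c = 100011, weight = 3.
Tally weights:
  weight 0: 1 codewords.
  weight 1: 1 codewords.
  weight 2: 1 codewords.
  weight 3: 3 codewords.
  weight 4: 2 codewords.
Minimum distance d = smallest w > 0 with A_w > 0 = 1.
Sanity: Σ A_w = 8 = 2^3 = 8 ✓.


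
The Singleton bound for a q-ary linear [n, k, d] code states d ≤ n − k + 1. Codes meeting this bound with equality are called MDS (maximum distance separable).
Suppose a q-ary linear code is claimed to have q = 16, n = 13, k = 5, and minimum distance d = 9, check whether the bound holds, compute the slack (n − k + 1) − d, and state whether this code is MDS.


Singleton RHS = n − k + 1 = 9, slack = 0, bound satisfied, MDS.

Singleton bound: d ≤ n − k + 1.
Here n = 13, k = 5, so n − k + 1 = 9.
Given d = 9, check d ≤ 9: YES.
Slack = (n − k + 1) − d = 0.
The code is MDS (slack = 0).
Description: the claimed parameters are [13, 5, 9]_16; such a code would be MDS (meets Singleton bound).


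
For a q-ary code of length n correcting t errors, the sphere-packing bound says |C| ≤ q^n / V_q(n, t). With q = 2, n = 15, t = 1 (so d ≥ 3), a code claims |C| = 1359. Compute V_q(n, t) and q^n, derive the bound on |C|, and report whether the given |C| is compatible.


V_q(n, t) = 16, q^n = 32768, Hamming bound = 2048, |C| = 1359 ≤ bound (satisfied).

Step 1: Compute V_q(n, t) = Σ_{j=0}^1 C(n, j) (q−1)^j.
  j = 0: C(15,0)·(1)^0 = 1·1 = 1.
  j = 1: C(15,1)·(1)^1 = 15·1 = 15.
  V_q(n, t) = 1 + 15 = 16.
Step 2: q^n = 2^15 = 32768.
Step 3: Hamming bound ⌊q^n / V_q(n,t)⌋ = ⌊32768/16⌋ = 2048.
Step 4: Compare |C| = 1359 to 2048: satisfied.
The claimed |C| lies below the Hamming bound.


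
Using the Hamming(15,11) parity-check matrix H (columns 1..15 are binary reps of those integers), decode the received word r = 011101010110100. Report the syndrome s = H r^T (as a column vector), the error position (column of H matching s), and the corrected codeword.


s = (0, 1, 1, 1)^T, error position = 7, corrected codeword c = 011101110110100

Compute s = H r^T mod 2 one row at a time:
  s_1 = 1 + 0 + 1 + 1 + 0 + 1 + 0 + 0 = 4 ≡ 0 (mod 2).
  s_2 = 1 + 0 + 1 + 0 + 0 + 1 + 0 + 0 = 3 ≡ 1 (mod 2).
  s_3 = 1 + 1 + 1 + 0 + 1 + 1 + 0 + 0 = 5 ≡ 1 (mod 2).
  s_4 = 0 + 1 + 0 + 0 + 0 + 1 + 1 + 0 = 3 ≡ 1 (mod 2).
s = (0, 1, 1, 1)^T — this equals column 7 of H (binary 0111), so error is at position 7.
Correct: flip bit 7 of r = 011101010110100 to get c = 011101110110100.


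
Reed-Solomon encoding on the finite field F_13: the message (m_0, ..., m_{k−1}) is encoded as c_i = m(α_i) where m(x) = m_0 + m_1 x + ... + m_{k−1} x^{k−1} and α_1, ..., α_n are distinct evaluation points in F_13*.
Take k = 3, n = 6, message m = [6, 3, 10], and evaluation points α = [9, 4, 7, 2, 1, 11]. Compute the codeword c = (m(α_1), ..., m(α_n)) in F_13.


c = [11, 9, 10, 0, 6, 1]

Message polynomial: m(x) = 6 + 3·x + 10·x^2 (mod 13).
For each evaluation point α_i, compute m(α_i) mod 13:
  α_1 = 9: Horner steps 10 → 2 → 11, so m(9) = 11.
  α_2 = 4: Horner steps 10 → 4 → 9, so m(4) = 9.
  α_3 = 7: Horner steps 10 → 8 → 10, so m(7) = 10.
  α_4 = 2: Horner steps 10 → 10 → 0, so m(2) = 0.
  α_5 = 1: Horner steps 10 → 0 → 6, so m(1) = 6.
  α_6 = 11: Horner steps 10 → 9 → 1, so m(11) = 1.
Codeword c = [11, 9, 10, 0, 6, 1] ∈ F_13^6.


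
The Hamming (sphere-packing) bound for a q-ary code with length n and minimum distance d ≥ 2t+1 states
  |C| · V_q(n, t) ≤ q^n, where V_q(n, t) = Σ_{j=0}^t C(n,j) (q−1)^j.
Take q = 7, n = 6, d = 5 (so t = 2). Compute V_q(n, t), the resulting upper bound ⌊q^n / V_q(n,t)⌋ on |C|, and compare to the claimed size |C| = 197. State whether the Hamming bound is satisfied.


V_q(n, t) = 577, q^n = 117649, Hamming bound = 203, |C| = 197 ≤ bound (satisfied).

Step 1: Compute V_q(n, t) = Σ_{j=0}^2 C(n, j) (q−1)^j.
  j = 0: C(6,0)·(6)^0 = 1·1 = 1.
  j = 1: C(6,1)·(6)^1 = 6·6 = 36.
  j = 2: C(6,2)·(6)^2 = 15·36 = 540.
  V_q(n, t) = 1 + 36 + 540 = 577.
Step 2: q^n = 7^6 = 117649.
Step 3: Hamming bound ⌊q^n / V_q(n,t)⌋ = ⌊117649/577⌋ = 203.
Step 4: Compare |C| = 197 to 203: satisfied.
The claimed |C| lies below the Hamming bound.
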